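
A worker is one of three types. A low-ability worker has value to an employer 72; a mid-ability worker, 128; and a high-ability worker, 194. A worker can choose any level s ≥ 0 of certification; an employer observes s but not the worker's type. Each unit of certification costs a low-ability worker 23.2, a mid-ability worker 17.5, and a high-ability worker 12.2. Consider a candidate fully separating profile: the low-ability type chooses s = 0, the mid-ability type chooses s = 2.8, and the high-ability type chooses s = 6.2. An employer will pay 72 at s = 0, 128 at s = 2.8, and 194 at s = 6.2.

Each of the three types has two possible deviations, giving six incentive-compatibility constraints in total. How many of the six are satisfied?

5

Mid-ability (own payoff 128 − 17.5×2.8 = 79): to s=0 gives 72 → no gain ✓; to s=6.2 gives 194 − 17.5×6.2 = 85.5 → profitable ✗.
High-ability (own payoff 194 − 12.2×6.2 = 118.36): to s=0 gives 72 → no gain ✓; to s=2.8 gives 128 − 12.2×2.8 = 93.84 → no gain ✓.
Low-ability (own payoff 72): to s=2.8 gives 128 − 23.2×2.8 = 63.04 → no gain ✓; to s=6.2 gives 194 − 23.2×6.2 = 50.16 → no gain ✓.
5 of the 6 constraints hold; not an equilibrium.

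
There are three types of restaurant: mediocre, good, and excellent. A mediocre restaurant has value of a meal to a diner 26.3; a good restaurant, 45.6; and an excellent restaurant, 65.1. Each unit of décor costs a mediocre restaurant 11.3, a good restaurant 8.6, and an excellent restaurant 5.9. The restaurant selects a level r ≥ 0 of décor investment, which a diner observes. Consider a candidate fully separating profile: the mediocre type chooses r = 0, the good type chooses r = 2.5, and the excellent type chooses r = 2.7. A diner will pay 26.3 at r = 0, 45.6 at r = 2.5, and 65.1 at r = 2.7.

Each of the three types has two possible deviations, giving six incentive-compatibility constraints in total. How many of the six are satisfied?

3

Good (own payoff 45.6 − 8.6×2.5 = 24.1): to r=0 gives 26.3 → profitable ✗; to r=2.7 gives 65.1 − 8.6×2.7 = 41.88 → profitable ✗.
Mediocre (own payoff 26.3): to r=2.5 gives 45.6 − 11.3×2.5 = 17.35 → no gain ✓; to r=2.7 gives 65.1 − 11.3×2.7 = 34.59 → profitable ✗.
Excellent (own payoff 65.1 − 5.9×2.7 = 49.17): to r=0 gives 26.3 → no gain ✓; to r=2.5 gives 45.6 − 5.9×2.5 = 30.85 → no gain ✓.
3 of the 6 constraints hold; not an equilibrium.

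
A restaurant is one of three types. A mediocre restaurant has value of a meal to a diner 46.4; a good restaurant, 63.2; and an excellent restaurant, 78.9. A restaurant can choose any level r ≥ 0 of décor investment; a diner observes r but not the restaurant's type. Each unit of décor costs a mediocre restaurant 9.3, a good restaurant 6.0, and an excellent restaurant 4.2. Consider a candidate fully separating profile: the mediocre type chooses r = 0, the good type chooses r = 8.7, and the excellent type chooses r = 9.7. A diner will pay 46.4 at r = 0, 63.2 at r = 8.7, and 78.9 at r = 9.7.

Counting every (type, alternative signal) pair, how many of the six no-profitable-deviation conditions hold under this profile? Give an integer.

3

Good (own payoff 63.2 − 6.0×8.7 = 11): to r=0 gives 46.4 → profitable ✗; to r=9.7 gives 78.9 − 6.0×9.7 = 20.7 → profitable ✗.
Mediocre (own payoff 46.4): to r=8.7 gives 63.2 − 9.3×8.7 = -17.71 → no gain ✓; to r=9.7 gives 78.9 − 9.3×9.7 = -11.31 → no gain ✓.
Excellent (own payoff 78.9 − 4.2×9.7 = 38.16): to r=0 gives 46.4 → profitable ✗; to r=8.7 gives 63.2 − 4.2×8.7 = 26.66 → no gain ✓.
3 of the 6 constraints hold; not an equilibrium.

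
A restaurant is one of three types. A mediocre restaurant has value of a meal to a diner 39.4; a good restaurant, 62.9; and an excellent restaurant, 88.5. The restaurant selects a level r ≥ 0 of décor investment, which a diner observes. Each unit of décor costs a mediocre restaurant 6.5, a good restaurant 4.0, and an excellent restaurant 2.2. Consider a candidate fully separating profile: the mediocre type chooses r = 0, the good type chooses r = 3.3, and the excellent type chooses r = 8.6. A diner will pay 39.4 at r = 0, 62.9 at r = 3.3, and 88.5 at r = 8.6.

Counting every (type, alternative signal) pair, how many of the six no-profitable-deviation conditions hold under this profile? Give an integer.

4

Excellent (own payoff 88.5 − 2.2×8.6 = 69.58): to r=0 gives 39.4 → no gain ✓; to r=3.3 gives 62.9 − 2.2×3.3 = 55.64 → no gain ✓.
Good (own payoff 62.9 − 4.0×3.3 = 49.7): to r=0 gives 39.4 → no gain ✓; to r=8.6 gives 88.5 − 4.0×8.6 = 54.1 → profitable ✗.
Mediocre (own payoff 39.4): to r=3.3 gives 62.9 − 6.5×3.3 = 41.45 → profitable ✗; to r=8.6 gives 88.5 − 6.5×8.6 = 32.6 → no gain ✓.
4 of the 6 constraints hold; not an equilibrium.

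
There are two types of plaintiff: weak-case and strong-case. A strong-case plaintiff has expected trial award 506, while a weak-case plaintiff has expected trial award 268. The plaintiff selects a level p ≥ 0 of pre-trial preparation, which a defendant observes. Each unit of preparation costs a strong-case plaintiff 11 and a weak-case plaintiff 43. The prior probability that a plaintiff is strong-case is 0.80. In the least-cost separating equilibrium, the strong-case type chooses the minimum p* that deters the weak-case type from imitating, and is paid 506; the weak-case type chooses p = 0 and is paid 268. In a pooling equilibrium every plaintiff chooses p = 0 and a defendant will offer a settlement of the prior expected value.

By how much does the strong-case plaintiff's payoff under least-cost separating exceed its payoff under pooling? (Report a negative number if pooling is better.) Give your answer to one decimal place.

Least-cost separating signal: p* solves 268 = 506 − 43·p*, so p* = (506 − 268)/43 ≈ 5.5349.
Strong-case type's separating payoff: 506 − 11 × p* = 506 − 11 × (506 − 268)/43 = 506 − 2618/43 ≈ 445.116.
Pooling payoff: 0.80 × 506 + 0.20 × 268 = 458.4.
Difference: 445.116 − 458.4 = -13.284, i.e. -13.3 to one decimal place.
The strong-case type would prefer the pooling outcome.

-13.3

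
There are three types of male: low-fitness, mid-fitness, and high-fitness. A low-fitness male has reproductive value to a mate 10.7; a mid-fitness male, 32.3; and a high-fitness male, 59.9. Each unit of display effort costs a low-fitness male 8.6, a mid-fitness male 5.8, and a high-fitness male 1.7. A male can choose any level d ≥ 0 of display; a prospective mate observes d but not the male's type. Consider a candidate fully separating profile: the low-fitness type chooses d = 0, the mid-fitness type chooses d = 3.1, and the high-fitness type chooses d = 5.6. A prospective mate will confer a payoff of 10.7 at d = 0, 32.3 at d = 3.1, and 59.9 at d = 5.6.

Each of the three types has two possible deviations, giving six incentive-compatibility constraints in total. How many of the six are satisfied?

Mid-fitness (own payoff 32.3 − 5.8×3.1 = 14.32): to d=0 gives 10.7 → no gain ✓; to d=5.6 gives 59.9 − 5.8×5.6 = 27.42 → profitable ✗.
High-fitness (own payoff 59.9 − 1.7×5.6 = 50.38): to d=0 gives 10.7 → no gain ✓; to d=3.1 gives 32.3 − 1.7×3.1 = 27.03 → no gain ✓.
Low-fitness (own payoff 10.7): to d=3.1 gives 32.3 − 8.6×3.1 = 5.64 → no gain ✓; to d=5.6 gives 59.9 − 8.6×5.6 = 11.74 → profitable ✗.
4 of the 6 constraints hold; not an equilibrium.

4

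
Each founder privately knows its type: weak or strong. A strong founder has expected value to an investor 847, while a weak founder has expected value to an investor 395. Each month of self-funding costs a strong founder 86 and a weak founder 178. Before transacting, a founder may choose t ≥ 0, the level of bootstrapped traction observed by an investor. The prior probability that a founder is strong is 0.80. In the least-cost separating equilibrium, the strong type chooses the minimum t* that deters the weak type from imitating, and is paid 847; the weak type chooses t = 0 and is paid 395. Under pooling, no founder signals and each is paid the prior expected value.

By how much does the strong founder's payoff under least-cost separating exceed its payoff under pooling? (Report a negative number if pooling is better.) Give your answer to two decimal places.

Least-cost separating signal: t* solves 395 = 847 − 178·t*, so t* = (847 − 395)/178 ≈ 2.5393.
Strong type's separating payoff: 847 − 86 × t* = 847 − 86 × (847 − 395)/178 = 847 − 38872/178 ≈ 628.6180.
Pooling payoff: 0.80 × 847 + 0.20 × 395 = 756.6.
Difference: 628.6180 − 756.6 = -127.982, i.e. -127.98 to two decimal places.
The strong type would prefer the pooling outcome.

-127.98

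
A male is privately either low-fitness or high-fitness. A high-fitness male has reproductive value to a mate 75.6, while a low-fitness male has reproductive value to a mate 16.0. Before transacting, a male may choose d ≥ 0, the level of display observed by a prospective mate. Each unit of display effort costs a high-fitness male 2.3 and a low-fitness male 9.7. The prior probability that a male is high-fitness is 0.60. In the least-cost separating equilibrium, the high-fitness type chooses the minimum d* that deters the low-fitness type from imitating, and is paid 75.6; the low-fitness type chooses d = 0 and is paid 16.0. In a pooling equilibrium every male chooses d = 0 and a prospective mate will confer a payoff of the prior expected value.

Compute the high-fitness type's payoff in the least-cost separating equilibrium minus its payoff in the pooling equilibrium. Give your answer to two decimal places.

9.71

Least-cost separating signal: d* solves 16.0 = 75.6 − 9.7·d*, so d* = (75.6 − 16.0)/9.7 ≈ 6.1443.
High-fitness type's separating payoff: 75.6 − 2.3 × d* = 75.6 − 2.3 × (75.6 − 16.0)/9.7 = 75.6 − 137.08/9.7 ≈ 61.4680.
Pooling payoff: 0.60 × 75.6 + 0.40 × 16.0 = 51.76.
Difference: 61.4680 − 51.76 = 9.708, i.e. 9.71 to two decimal places.
The high-fitness type prefers to separate.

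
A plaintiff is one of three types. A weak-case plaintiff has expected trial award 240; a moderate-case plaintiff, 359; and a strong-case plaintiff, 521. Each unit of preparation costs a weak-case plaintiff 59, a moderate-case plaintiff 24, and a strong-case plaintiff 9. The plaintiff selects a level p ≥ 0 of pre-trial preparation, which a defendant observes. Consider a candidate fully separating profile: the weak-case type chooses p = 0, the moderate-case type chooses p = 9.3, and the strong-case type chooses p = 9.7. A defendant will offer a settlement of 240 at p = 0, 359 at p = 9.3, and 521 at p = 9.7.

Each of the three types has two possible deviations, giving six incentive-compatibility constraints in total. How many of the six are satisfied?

4

Moderate-case (own payoff 359 − 24×9.3 = 135.8): to p=0 gives 240 → profitable ✗; to p=9.7 gives 521 − 24×9.7 = 288.2 → profitable ✗.
Strong-case (own payoff 521 − 9×9.7 = 433.7): to p=0 gives 240 → no gain ✓; to p=9.3 gives 359 − 9×9.3 = 275.3 → no gain ✓.
Weak-case (own payoff 240): to p=9.3 gives 359 − 59×9.3 = -189.7 → no gain ✓; to p=9.7 gives 521 − 59×9.7 = -51.3 → no gain ✓.
4 of the 6 constraints hold; not an equilibrium.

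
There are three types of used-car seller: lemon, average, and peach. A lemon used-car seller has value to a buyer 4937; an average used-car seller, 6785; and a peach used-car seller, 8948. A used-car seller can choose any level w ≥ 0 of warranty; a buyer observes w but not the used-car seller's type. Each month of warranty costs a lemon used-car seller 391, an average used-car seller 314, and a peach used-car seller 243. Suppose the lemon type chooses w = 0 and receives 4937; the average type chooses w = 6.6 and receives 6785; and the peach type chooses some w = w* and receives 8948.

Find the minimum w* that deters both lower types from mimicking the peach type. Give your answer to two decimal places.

13.49

Lemon type (on-path payoff 4937) won't mimic when 4937 ≥ 8948 − 391·w*, i.e. w* ≥ 10.26.
Average type (on-path payoff 6785 − 314×6.6 = 4712.6) won't mimic when 4712.6 ≥ 8948 − 314·w*, i.e. w* ≥ 13.49.
Both must hold, so w* = max(10.26, 13.49) = 13.49. The average type's constraint binds.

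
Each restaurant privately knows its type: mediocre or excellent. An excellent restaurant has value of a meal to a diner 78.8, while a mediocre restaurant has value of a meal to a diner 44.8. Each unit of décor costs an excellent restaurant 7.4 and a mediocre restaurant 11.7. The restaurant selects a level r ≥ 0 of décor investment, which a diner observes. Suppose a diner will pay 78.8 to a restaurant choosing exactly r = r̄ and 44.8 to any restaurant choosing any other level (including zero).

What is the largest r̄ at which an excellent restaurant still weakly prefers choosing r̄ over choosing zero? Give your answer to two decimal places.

Choosing r̄ yields the excellent type 78.8 − 7.4·r̄; choosing zero yields 44.8.
The excellent type is indifferent at 78.8 − 7.4·r̄ = 44.8, i.e. r̄ = (78.8 − 44.8) / 7.4 ≈ 4.59.
For any r̄ above 4.59 the excellent type would rather pool at zero, so separation collapses.

4.59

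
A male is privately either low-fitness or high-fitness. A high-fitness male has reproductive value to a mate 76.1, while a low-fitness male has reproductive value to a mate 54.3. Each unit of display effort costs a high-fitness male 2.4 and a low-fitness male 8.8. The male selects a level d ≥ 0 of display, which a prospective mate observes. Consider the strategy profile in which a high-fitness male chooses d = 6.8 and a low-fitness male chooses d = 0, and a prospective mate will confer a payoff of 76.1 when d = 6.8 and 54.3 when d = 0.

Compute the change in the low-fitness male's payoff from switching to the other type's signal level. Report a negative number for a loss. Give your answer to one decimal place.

Playing d = 0 the low-fitness male receives 54.3.
Deviating to d = 6.8 brings payment 76.1 at cost 8.8 × 6.8 = 59.84, netting 16.26.
Gain from deviating: 16.26 − 54.3 = -38.04, i.e. -38.0 to one decimal place.
The gain is negative, so the low-fitness type's incentive-compatibility constraint is satisfied.

-38.0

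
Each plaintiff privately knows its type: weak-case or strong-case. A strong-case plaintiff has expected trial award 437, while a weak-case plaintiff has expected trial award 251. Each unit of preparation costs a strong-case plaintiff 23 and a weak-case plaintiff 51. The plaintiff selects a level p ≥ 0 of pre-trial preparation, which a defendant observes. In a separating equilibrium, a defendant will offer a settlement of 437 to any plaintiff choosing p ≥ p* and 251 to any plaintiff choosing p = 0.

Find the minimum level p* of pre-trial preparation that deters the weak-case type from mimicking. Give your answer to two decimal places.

A weak-case plaintiff choosing p = 0 receives 251.
Imitating at p* instead would pay 437 at cost 51·p*, netting 437 − 51·p*.
Indifference: 251 = 437 − 51·p*, so p* = (437 − 251) / 51 ≈ 3.65.
At p* the weak-case type's incentive constraint just binds; the strong-case type strictly prefers p* since its per-unit cost is lower.

3.65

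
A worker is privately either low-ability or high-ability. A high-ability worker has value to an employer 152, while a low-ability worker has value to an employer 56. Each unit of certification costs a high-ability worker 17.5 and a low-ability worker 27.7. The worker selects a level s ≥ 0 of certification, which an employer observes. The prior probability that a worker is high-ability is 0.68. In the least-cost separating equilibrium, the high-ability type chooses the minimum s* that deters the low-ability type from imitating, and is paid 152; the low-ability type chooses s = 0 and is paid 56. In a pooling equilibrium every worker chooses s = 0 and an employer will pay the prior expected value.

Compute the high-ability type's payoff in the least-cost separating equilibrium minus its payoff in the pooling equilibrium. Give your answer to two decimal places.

Least-cost separating signal: s* solves 56 = 152 − 27.7·s*, so s* = (152 − 56)/27.7 ≈ 3.4657.
High-ability type's separating payoff: 152 − 17.5 × s* = 152 − 17.5 × (152 − 56)/27.7 = 152 − 1680/27.7 ≈ 91.3502.
Pooling payoff: 0.68 × 152 + 0.32 × 56 = 121.28.
Difference: 91.3502 − 121.28 = -29.9298, i.e. -29.93 to two decimal places.
The high-ability type would prefer the pooling outcome.

-29.93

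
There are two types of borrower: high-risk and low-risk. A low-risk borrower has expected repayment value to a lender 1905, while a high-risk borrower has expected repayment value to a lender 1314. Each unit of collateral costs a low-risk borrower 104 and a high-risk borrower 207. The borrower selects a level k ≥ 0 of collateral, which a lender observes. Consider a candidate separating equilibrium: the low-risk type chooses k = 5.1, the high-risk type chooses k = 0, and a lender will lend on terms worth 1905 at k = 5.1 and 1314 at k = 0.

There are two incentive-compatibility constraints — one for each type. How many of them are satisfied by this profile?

2

High-risk type: stay at 0 → 1314; mimic → 1905 − 207 × 5.1 = 849.3. IC holds (1314 ≥ 849.3).
Low-risk type: signal → 1905 − 104 × 5.1 = 1374.6; deviate to 0 → 1314. IC holds (1374.6 ≥ 1314).
2 of 2 constraints hold, so this is a separating equilibrium.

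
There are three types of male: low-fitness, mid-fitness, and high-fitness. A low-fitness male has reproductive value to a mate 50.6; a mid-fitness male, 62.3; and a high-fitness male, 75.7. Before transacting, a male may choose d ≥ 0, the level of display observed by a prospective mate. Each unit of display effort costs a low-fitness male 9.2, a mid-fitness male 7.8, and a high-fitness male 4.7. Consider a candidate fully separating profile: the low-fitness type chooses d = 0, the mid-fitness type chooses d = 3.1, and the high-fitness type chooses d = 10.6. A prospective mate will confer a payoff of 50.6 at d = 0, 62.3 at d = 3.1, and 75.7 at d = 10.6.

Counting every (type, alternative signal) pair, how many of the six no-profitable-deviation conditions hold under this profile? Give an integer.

Mid-fitness (own payoff 62.3 − 7.8×3.1 = 38.12): to d=0 gives 50.6 → profitable ✗; to d=10.6 gives 75.7 − 7.8×10.6 = -6.98 → no gain ✓.
Low-fitness (own payoff 50.6): to d=3.1 gives 62.3 − 9.2×3.1 = 33.78 → no gain ✓; to d=10.6 gives 75.7 − 9.2×10.6 = -21.82 → no gain ✓.
High-fitness (own payoff 75.7 − 4.7×10.6 = 25.88): to d=0 gives 50.6 → profitable ✗; to d=3.1 gives 62.3 − 4.7×3.1 = 47.73 → profitable ✗.
3 of the 6 constraints hold; not an equilibrium.

3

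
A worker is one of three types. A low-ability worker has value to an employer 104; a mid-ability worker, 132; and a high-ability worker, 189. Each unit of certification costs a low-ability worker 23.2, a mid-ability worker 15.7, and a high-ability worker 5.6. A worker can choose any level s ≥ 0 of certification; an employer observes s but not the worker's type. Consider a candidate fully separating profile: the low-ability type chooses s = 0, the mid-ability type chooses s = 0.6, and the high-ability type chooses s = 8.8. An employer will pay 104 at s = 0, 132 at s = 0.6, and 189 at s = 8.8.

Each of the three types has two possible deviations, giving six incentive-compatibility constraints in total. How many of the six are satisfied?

Mid-ability (own payoff 132 − 15.7×0.6 = 122.58): to s=0 gives 104 → no gain ✓; to s=8.8 gives 189 − 15.7×8.8 = 50.84 → no gain ✓.
Low-ability (own payoff 104): to s=0.6 gives 132 − 23.2×0.6 = 118.08 → profitable ✗; to s=8.8 gives 189 − 23.2×8.8 = -15.16 → no gain ✓.
High-ability (own payoff 189 − 5.6×8.8 = 139.72): to s=0 gives 104 → no gain ✓; to s=0.6 gives 132 − 5.6×0.6 = 128.64 → no gain ✓.
5 of the 6 constraints hold; not an equilibrium.

5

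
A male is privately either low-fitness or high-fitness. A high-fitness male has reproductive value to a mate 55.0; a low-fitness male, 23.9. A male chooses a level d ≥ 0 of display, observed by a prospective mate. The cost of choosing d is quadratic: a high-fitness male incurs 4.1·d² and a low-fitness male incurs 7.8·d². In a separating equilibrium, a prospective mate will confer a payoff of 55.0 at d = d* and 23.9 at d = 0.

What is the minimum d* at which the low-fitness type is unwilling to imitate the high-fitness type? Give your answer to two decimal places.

2.00

The low-fitness type at d = 0 receives 23.9; imitating at d* yields 55.0 − 7.8·d*².
Indifference: 23.9 = 55.0 − 7.8·d*², so d*² = (55.0 − 23.9) / 7.8 ≈ 3.9872.
d* = √3.9872 ≈ 2.00.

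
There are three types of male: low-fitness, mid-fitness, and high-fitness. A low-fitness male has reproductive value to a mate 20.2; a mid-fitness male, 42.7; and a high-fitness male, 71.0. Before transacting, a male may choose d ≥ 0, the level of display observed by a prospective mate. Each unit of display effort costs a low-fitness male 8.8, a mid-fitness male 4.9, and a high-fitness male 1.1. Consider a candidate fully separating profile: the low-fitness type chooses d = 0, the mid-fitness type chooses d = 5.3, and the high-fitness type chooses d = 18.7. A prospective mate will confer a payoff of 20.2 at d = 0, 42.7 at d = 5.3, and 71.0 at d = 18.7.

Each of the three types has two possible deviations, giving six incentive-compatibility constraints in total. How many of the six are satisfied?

5

Mid-fitness (own payoff 42.7 − 4.9×5.3 = 16.73): to d=0 gives 20.2 → profitable ✗; to d=18.7 gives 71.0 − 4.9×18.7 = -20.63 → no gain ✓.
Low-fitness (own payoff 20.2): to d=5.3 gives 42.7 − 8.8×5.3 = -3.94 → no gain ✓; to d=18.7 gives 71.0 − 8.8×18.7 = -93.56 → no gain ✓.
High-fitness (own payoff 71.0 − 1.1×18.7 = 50.43): to d=0 gives 20.2 → no gain ✓; to d=5.3 gives 42.7 − 1.1×5.3 = 36.87 → no gain ✓.
5 of the 6 constraints hold; not an equilibrium.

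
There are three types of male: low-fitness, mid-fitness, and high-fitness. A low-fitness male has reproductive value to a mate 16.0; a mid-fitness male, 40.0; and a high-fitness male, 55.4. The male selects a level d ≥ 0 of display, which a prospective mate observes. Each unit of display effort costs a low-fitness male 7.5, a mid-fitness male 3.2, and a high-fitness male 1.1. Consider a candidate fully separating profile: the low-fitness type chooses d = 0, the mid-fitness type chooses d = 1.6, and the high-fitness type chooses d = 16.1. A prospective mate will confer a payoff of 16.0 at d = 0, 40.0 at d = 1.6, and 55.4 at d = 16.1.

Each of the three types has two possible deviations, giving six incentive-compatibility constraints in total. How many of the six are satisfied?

4

Mid-fitness (own payoff 40.0 − 3.2×1.6 = 34.88): to d=0 gives 16.0 → no gain ✓; to d=16.1 gives 55.4 − 3.2×16.1 = 3.88 → no gain ✓.
High-fitness (own payoff 55.4 − 1.1×16.1 = 37.69): to d=0 gives 16.0 → no gain ✓; to d=1.6 gives 40.0 − 1.1×1.6 = 38.24 → profitable ✗.
Low-fitness (own payoff 16.0): to d=1.6 gives 40.0 − 7.5×1.6 = 28 → profitable ✗; to d=16.1 gives 55.4 − 7.5×16.1 = -65.35 → no gain ✓.
4 of the 6 constraints hold; not an equilibrium.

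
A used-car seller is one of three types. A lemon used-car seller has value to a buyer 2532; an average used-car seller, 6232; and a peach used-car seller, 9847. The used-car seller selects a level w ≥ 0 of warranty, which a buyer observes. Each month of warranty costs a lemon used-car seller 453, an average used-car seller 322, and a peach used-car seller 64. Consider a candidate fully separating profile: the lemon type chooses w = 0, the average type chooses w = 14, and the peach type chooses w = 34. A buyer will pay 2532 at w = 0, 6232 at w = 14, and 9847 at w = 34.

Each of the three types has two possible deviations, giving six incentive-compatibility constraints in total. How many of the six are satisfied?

Peach (own payoff 9847 − 64×34 = 7671): to w=0 gives 2532 → no gain ✓; to w=14 gives 6232 − 64×14 = 5336 → no gain ✓.
Lemon (own payoff 2532): to w=14 gives 6232 − 453×14 = -110 → no gain ✓; to w=34 gives 9847 − 453×34 = -5555 → no gain ✓.
Average (own payoff 6232 − 322×14 = 1724): to w=0 gives 2532 → profitable ✗; to w=34 gives 9847 − 322×34 = -1101 → no gain ✓.
5 of the 6 constraints hold; not an equilibrium.

5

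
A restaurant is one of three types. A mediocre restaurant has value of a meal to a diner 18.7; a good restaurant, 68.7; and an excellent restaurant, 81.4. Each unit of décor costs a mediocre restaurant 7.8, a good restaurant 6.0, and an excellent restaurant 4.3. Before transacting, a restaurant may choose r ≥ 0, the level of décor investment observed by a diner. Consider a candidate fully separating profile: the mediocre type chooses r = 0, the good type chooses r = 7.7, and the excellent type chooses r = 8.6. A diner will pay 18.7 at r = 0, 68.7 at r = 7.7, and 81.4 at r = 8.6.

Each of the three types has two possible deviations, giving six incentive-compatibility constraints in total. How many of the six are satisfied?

5

Excellent (own payoff 81.4 − 4.3×8.6 = 44.42): to r=0 gives 18.7 → no gain ✓; to r=7.7 gives 68.7 − 4.3×7.7 = 35.59 → no gain ✓.
Good (own payoff 68.7 − 6.0×7.7 = 22.5): to r=0 gives 18.7 → no gain ✓; to r=8.6 gives 81.4 − 6.0×8.6 = 29.8 → profitable ✗.
Mediocre (own payoff 18.7): to r=7.7 gives 68.7 − 7.8×7.7 = 8.64 → no gain ✓; to r=8.6 gives 81.4 − 7.8×8.6 = 14.32 → no gain ✓.
5 of the 6 constraints hold; not an equilibrium.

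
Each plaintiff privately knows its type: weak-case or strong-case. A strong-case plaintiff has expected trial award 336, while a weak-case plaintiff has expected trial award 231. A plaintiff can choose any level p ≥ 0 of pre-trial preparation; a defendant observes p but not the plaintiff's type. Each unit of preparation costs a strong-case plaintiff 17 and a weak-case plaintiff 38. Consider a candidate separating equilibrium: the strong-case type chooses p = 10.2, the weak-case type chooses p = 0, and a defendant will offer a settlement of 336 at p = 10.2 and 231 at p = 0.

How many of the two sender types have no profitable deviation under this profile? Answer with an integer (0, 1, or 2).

Weak-case type: stay at 0 → 231; mimic → 336 − 38 × 10.2 = -51.6. IC holds (231 ≥ -51.6).
Strong-case type: signal → 336 − 17 × 10.2 = 162.6; deviate to 0 → 231. IC fails (162.6 < 231).
1 of 2 constraints hold, so this profile is not an equilibrium.

1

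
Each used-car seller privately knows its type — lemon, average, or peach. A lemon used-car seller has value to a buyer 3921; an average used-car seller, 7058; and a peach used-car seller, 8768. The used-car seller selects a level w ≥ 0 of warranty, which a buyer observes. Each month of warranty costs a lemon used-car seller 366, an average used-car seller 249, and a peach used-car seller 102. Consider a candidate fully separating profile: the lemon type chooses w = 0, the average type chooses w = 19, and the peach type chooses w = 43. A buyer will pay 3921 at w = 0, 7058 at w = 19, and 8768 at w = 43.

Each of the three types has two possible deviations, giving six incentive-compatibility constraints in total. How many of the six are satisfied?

4

Average (own payoff 7058 − 249×19 = 2327): to w=0 gives 3921 → profitable ✗; to w=43 gives 8768 − 249×43 = -1939 → no gain ✓.
Lemon (own payoff 3921): to w=19 gives 7058 − 366×19 = 104 → no gain ✓; to w=43 gives 8768 − 366×43 = -6970 → no gain ✓.
Peach (own payoff 8768 − 102×43 = 4382): to w=0 gives 3921 → no gain ✓; to w=19 gives 7058 − 102×19 = 5120 → profitable ✗.
4 of the 6 constraints hold; not an equilibrium.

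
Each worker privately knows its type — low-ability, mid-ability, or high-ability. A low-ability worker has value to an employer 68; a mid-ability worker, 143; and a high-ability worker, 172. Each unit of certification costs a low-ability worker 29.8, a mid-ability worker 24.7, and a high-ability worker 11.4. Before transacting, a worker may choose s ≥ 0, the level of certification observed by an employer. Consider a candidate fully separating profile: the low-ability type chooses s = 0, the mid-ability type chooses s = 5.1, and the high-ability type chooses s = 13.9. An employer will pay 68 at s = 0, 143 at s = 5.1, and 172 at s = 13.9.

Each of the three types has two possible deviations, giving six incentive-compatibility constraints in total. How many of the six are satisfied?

High-ability (own payoff 172 − 11.4×13.9 = 13.54): to s=0 gives 68 → profitable ✗; to s=5.1 gives 143 − 11.4×5.1 = 84.86 → profitable ✗.
Mid-ability (own payoff 143 − 24.7×5.1 = 17.03): to s=0 gives 68 → profitable ✗; to s=13.9 gives 172 − 24.7×13.9 = -171.33 → no gain ✓.
Low-ability (own payoff 68): to s=5.1 gives 143 − 29.8×5.1 = -8.98 → no gain ✓; to s=13.9 gives 172 − 29.8×13.9 = -242.22 → no gain ✓.
3 of the 6 constraints hold; not an equilibrium.

3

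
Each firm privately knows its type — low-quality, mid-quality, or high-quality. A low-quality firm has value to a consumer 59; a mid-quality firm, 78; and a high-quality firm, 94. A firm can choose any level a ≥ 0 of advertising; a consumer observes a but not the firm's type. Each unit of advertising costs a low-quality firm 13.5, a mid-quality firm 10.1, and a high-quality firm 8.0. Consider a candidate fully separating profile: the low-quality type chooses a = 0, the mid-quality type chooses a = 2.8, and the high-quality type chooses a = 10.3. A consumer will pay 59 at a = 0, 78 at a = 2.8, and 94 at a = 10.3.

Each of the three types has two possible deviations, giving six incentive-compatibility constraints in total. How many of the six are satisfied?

3

Mid-quality (own payoff 78 − 10.1×2.8 = 49.72): to a=0 gives 59 → profitable ✗; to a=10.3 gives 94 − 10.1×10.3 = -10.03 → no gain ✓.
Low-quality (own payoff 59): to a=2.8 gives 78 − 13.5×2.8 = 40.2 → no gain ✓; to a=10.3 gives 94 − 13.5×10.3 = -45.05 → no gain ✓.
High-quality (own payoff 94 − 8.0×10.3 = 11.6): to a=0 gives 59 → profitable ✗; to a=2.8 gives 78 − 8.0×2.8 = 55.6 → profitable ✗.
3 of the 6 constraints hold; not an equilibrium.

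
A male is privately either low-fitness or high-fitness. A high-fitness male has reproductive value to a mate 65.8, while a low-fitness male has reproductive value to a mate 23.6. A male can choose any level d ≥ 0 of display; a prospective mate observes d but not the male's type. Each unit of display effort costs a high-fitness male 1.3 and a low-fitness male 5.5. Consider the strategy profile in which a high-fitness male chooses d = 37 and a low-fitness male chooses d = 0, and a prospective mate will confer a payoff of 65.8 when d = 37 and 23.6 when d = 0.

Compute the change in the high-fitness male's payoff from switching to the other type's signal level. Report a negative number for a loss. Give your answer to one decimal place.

Playing d = 37 the high-fitness male receives 65.8 − 1.3 × 37 = 17.7.
Deviating to d = 0 yields 23.6 instead.
Gain from deviating: 23.6 − 17.7 = 5.9.
The gain is positive, so the high-fitness type's incentive-compatibility constraint is violated — this profile is not a separating equilibrium.

5.9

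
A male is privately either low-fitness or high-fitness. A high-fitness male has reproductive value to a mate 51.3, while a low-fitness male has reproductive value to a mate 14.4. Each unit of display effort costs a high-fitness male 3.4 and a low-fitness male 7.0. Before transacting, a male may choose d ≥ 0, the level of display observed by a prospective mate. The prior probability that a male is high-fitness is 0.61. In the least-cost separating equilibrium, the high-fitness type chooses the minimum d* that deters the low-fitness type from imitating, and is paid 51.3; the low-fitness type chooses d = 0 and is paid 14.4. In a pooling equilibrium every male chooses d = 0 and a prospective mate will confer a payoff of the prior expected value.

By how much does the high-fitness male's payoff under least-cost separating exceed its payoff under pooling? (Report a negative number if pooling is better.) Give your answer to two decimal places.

Least-cost separating signal: d* solves 14.4 = 51.3 − 7.0·d*, so d* = (51.3 − 14.4)/7.0 ≈ 5.2714.
High-fitness type's separating payoff: 51.3 − 3.4 × d* = 51.3 − 3.4 × (51.3 − 14.4)/7.0 = 51.3 − 125.46/7.0 ≈ 33.3771.
Pooling payoff: 0.61 × 51.3 + 0.39 × 14.4 = 36.909.
Difference: 33.3771 − 36.909 = -3.5319, i.e. -3.53 to two decimal places.
The high-fitness type would prefer the pooling outcome.

-3.53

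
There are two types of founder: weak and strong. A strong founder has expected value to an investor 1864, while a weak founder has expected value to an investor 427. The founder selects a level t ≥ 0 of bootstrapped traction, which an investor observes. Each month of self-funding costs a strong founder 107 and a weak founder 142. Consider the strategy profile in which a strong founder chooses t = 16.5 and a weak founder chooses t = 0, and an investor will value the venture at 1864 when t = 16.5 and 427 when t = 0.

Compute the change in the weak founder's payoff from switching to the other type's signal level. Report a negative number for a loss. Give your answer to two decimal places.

-906.00

Playing t = 0 the weak founder receives 427.
Deviating to t = 16.5 brings payment 1864 at cost 142 × 16.5 = 2343, netting -479.
Gain from deviating: -479 − 427 = -906.00.
The gain is negative, so the weak type's incentive-compatibility constraint is satisfied.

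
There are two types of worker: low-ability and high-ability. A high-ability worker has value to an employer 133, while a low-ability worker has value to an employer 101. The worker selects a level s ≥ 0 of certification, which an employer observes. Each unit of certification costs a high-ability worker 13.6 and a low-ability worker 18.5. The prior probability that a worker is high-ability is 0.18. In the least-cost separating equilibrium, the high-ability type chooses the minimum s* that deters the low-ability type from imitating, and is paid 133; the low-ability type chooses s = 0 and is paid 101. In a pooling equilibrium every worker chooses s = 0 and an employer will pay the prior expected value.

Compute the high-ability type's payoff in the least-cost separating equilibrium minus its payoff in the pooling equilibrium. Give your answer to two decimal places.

Least-cost separating signal: s* solves 101 = 133 − 18.5·s*, so s* = (133 − 101)/18.5 ≈ 1.7297.
High-ability type's separating payoff: 133 − 13.6 × s* = 133 − 13.6 × (133 − 101)/18.5 = 133 − 435.2/18.5 ≈ 109.4757.
Pooling payoff: 0.18 × 133 + 0.82 × 101 = 106.76.
Difference: 109.4757 − 106.76 = 2.7157, i.e. 2.72 to two decimal places.
The high-ability type prefers to separate.

2.72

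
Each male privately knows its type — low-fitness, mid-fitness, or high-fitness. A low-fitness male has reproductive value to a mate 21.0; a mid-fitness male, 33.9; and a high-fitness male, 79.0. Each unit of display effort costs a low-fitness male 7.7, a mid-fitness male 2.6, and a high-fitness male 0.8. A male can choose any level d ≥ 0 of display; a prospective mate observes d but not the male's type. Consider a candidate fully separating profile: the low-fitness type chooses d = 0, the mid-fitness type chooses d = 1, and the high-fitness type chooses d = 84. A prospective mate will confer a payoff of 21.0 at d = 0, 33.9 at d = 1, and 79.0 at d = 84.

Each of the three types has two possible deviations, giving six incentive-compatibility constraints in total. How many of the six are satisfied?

Mid-fitness (own payoff 33.9 − 2.6×1 = 31.3): to d=0 gives 21.0 → no gain ✓; to d=84 gives 79.0 − 2.6×84 = -139.4 → no gain ✓.
High-fitness (own payoff 79.0 − 0.8×84 = 11.8): to d=0 gives 21.0 → profitable ✗; to d=1 gives 33.9 − 0.8×1 = 33.1 → profitable ✗.
Low-fitness (own payoff 21.0): to d=1 gives 33.9 − 7.7×1 = 26.2 → profitable ✗; to d=84 gives 79.0 − 7.7×84 = -567.8 → no gain ✓.
3 of the 6 constraints hold; not an equilibrium.

3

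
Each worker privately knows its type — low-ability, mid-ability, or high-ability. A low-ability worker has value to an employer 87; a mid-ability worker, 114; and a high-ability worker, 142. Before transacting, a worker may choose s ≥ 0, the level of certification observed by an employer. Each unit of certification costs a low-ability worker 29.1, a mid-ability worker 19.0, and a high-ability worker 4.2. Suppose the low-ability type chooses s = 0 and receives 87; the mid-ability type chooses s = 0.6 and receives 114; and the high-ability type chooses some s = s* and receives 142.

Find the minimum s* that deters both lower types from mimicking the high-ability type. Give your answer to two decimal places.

2.07

Low-ability type (on-path payoff 87) won't mimic when 87 ≥ 142 − 29.1·s*, i.e. s* ≥ 1.89.
Mid-ability type (on-path payoff 114 − 19.0×0.6 = 102.6) won't mimic when 102.6 ≥ 142 − 19.0·s*, i.e. s* ≥ 2.07.
Both must hold, so s* = max(1.89, 2.07) = 2.07. The mid-ability type's constraint binds.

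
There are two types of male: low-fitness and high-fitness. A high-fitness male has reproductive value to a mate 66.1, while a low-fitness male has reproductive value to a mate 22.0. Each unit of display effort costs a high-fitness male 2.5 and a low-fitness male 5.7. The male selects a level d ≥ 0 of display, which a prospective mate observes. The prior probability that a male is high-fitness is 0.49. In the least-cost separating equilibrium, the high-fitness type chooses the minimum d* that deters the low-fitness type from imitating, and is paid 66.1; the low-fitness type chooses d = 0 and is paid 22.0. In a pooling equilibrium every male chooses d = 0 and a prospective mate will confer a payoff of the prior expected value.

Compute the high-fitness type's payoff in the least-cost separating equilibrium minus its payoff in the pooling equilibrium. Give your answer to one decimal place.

3.1

Least-cost separating signal: d* solves 22.0 = 66.1 − 5.7·d*, so d* = (66.1 − 22.0)/5.7 ≈ 7.7368.
High-fitness type's separating payoff: 66.1 − 2.5 × d* = 66.1 − 2.5 × (66.1 − 22.0)/5.7 = 66.1 − 110.25/5.7 ≈ 46.758.
Pooling payoff: 0.49 × 66.1 + 0.51 × 22.0 = 43.609.
Difference: 46.758 − 43.609 = 3.149, i.e. 3.1 to one decimal place.
The high-fitness type prefers to separate.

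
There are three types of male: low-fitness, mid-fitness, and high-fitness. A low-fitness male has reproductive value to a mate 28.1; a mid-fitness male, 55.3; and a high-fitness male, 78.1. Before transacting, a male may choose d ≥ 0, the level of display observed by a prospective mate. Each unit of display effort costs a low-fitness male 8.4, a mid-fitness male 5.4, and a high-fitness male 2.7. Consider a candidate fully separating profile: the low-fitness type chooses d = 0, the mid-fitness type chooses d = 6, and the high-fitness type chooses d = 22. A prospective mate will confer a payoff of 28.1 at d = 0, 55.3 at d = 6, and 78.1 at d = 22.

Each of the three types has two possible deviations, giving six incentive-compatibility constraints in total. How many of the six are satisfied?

3

High-fitness (own payoff 78.1 − 2.7×22 = 18.7): to d=0 gives 28.1 → profitable ✗; to d=6 gives 55.3 − 2.7×6 = 39.1 → profitable ✗.
Low-fitness (own payoff 28.1): to d=6 gives 55.3 − 8.4×6 = 4.9 → no gain ✓; to d=22 gives 78.1 − 8.4×22 = -106.7 → no gain ✓.
Mid-fitness (own payoff 55.3 − 5.4×6 = 22.9): to d=0 gives 28.1 → profitable ✗; to d=22 gives 78.1 − 5.4×22 = -40.7 → no gain ✓.
3 of the 6 constraints hold; not an equilibrium.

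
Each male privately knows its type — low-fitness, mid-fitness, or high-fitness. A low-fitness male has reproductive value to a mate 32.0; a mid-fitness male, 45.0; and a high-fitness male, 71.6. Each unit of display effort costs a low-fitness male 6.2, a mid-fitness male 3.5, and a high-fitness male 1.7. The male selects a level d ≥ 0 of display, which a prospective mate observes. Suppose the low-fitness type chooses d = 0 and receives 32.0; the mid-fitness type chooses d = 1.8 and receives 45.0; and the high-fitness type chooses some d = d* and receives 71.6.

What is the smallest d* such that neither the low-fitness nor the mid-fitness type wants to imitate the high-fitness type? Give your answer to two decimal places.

9.40

Mid-fitness type (on-path payoff 45.0 − 3.5×1.8 = 38.7) won't mimic when 38.7 ≥ 71.6 − 3.5·d*, i.e. d* ≥ 9.40.
Low-fitness type (on-path payoff 32.0) won't mimic when 32.0 ≥ 71.6 − 6.2·d*, i.e. d* ≥ 6.39.
Both must hold, so d* = max(6.39, 9.40) = 9.40. The mid-fitness type's constraint binds.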